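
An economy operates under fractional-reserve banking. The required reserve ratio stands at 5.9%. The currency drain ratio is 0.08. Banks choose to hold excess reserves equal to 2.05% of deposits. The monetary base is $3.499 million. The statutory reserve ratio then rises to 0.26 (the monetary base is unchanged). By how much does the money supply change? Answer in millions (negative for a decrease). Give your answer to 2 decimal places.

-13.21 million

Initially m₁ = (1 + 0.08) / (0.059 + 0.0205 + 0.08) ≈ 6.7712, so M₁ = 6.7712 × 3.499 ≈ 23.6924 million.
After the change m₂ = (1 + 0.08) / (0.26 + 0.0205 + 0.08) ≈ 2.9958, so M₂ = 2.9958 × 3.499 ≈ 10.4823 million.
ΔM = M₂ − M₁ = 10.4823 − 23.6924 = -13.2101 million.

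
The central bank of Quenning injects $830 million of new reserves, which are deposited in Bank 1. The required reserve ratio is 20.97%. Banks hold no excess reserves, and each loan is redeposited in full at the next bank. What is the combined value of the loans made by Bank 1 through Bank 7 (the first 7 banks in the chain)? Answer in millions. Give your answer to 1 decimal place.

$2525.7 million

Bank i lends (1 − rr)^i of the original deposit: Bank 1 lends 830·0.7903 = 655.9490, Bank 2 lends 830·0.7903² ≈ 518.3965, and so on.
Summing a geometric series: total = 830·[0.7903·(1 − 0.7903^7) / (1 − 0.7903)] ≈ 2525.7316 million.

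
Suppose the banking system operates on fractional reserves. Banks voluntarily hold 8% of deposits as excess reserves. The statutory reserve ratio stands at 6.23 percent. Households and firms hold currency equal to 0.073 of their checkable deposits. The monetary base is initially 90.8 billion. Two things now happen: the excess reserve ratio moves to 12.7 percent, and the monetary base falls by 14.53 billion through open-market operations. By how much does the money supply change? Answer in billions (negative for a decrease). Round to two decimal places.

Before: m₁ = (1 + 0.073) / (0.0623 + 0.08 + 0.073) ≈ 4.98374, MB₁ = 90.8, so M₁ = 4.98374 × 90.8 ≈ 452.5236 billion.
After: m₂ = (1 + 0.073) / (0.0623 + 0.127 + 0.073) ≈ 4.09074, MB₂ = 90.8 − 14.53 = 76.27, so M₂ = 4.09074 × 76.27 ≈ 312.0007 billion.
ΔM = M₂ − M₁ = 312.0007 − 452.5236 = -140.5229 billion.

-140.52 billion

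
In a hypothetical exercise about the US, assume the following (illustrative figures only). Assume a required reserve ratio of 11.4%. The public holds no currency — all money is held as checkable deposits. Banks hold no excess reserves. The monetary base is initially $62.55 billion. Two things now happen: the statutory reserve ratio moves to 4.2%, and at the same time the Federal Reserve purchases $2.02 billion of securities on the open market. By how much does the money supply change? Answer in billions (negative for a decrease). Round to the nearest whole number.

Before: m₁ = 1 / (0.114) ≈ 8.7719, MB₁ = 62.55, so M₁ = 8.7719 × 62.55 ≈ 548.6823 billion.
After: m₂ = 1 / (0.042) ≈ 23.8095, MB₂ = 62.55 + 2.02 = 64.57, so M₂ = 23.8095 × 64.57 ≈ 1537.3794 billion.
ΔM = M₂ − M₁ = 1537.3794 − 548.6823 = 988.6971 billion.

$989 billion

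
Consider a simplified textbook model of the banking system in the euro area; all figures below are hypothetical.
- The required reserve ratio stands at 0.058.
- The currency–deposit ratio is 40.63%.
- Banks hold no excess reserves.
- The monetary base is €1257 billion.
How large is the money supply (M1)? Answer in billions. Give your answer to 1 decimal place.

€3807.3 billion

The money multiplier is m = (1 + c) / (rr + c) = (1 + 0.4063) / (0.058 + 0.4063) ≈ 3.028861.
So M = m × MB = 3.028861 × 1257 ≈ 3807.2783 billion.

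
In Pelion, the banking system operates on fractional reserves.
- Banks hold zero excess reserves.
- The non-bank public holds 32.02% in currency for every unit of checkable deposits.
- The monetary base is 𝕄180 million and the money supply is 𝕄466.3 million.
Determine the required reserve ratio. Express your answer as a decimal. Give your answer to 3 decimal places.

0.189

Using m = M/MB = 466.3/180 ≈ 2.590556. Since m = (1 + c)/(c + rr + e), the denominator satisfies c + rr + e = (1 + c)/m = (1 + 0.3202) / 2.590556 ≈ 0.509620.
With c = 0.3202 and e = 0, the required reserve ratio is 0.509620 − 0.3202 − 0 = 0.18942.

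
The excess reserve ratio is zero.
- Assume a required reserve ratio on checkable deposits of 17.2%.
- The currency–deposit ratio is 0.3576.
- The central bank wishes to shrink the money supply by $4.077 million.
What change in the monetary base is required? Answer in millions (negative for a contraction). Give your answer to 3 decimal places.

-1.590 million

The money multiplier is m = (1 + c) / (rr + c) = (1 + 0.3576) / (0.172 + 0.3576) ≈ 2.56344.
ΔMB = ΔM / m = (−4.077) / 2.56344 ≈ -1.5904 million.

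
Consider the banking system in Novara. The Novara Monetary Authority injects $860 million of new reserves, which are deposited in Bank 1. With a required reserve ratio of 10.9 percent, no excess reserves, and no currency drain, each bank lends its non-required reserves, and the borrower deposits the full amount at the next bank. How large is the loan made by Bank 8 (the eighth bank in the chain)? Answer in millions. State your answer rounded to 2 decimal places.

$341.60 million

Each bank lends a fraction (1 − rr) = 0.8910 of the deposit it receives, so Bank 8 receives 860·0.8910^7 and lends 860·0.8910^8 ≈ 341.6017 million.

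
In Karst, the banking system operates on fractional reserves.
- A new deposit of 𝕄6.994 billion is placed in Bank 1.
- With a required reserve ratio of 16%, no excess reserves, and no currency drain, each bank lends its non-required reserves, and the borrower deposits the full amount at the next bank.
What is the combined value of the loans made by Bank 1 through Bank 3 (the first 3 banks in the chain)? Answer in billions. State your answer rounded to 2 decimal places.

𝕄14.96 billion

Bank i lends (1 − rr)^i of the original deposit: Bank 1 lends 6.994·0.8400 ≈ 5.8750, Bank 2 lends 6.994·0.8400² ≈ 4.9350, and so on.
Summing a geometric series: total = 6.994·[0.8400·(1 − 0.8400^3) / (1 − 0.8400)] ≈ 14.9553 billion.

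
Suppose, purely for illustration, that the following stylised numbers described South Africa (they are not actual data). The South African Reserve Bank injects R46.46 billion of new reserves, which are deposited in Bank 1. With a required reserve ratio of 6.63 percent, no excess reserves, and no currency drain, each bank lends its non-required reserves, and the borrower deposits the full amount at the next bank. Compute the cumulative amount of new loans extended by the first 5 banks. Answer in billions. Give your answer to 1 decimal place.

Bank i lends (1 − rr)^i of the original deposit: Bank 1 lends 46.46·0.9337 ≈ 43.3797, Bank 2 lends 46.46·0.9337² ≈ 40.5036, and so on.
Summing a geometric series: total = 46.46·[0.9337·(1 − 0.9337^5) / (1 − 0.9337)] ≈ 189.9822 billion.

R190.0 billion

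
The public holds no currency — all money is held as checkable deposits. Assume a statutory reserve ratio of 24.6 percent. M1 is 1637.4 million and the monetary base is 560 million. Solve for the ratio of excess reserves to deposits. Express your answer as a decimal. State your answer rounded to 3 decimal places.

0.096

Using m = M/MB = 1637.4/560 ≈ 2.923929. Since m = (1 + c)/(c + rr + e), the denominator satisfies c + rr + e = (1 + c)/m = (1 + 0) / 2.923929 ≈ 0.342006.
With c = 0 and rr = 0.246, the ratio of excess reserves to deposits is 0.342006 − 0 − 0.246 = 0.096006.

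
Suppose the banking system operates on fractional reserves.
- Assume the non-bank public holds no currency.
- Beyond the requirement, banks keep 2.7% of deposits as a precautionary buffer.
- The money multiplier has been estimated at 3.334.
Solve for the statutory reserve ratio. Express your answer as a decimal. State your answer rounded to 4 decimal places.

Using m = 3.334. Since m = (1 + c)/(c + rr + e), the denominator satisfies c + rr + e = (1 + c)/m = (1 + 0) / 3.334 ≈ 0.299940.
With c = 0 and e = 0.027, the statutory reserve ratio is 0.299940 − 0 − 0.027 = 0.27294.

0.2729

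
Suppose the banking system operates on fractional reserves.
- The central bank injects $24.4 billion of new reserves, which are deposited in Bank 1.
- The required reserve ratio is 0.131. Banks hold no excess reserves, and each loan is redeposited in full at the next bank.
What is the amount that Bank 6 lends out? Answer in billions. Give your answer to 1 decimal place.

Each bank lends a fraction (1 − rr) = 0.8690 of the deposit it receives, so Bank 6 receives 24.4·0.8690^5 and lends 24.4·0.8690^6 ≈ 10.5077 billion.

$10.5 billion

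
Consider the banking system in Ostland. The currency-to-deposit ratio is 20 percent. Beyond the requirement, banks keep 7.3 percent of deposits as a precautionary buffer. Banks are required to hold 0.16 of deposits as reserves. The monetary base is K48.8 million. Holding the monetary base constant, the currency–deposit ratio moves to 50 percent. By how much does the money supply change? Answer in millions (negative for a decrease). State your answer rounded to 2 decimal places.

-35.38 million

Initially m₁ = (1 + 0.2) / (0.16 + 0.073 + 0.2) ≈ 2.77136, so M₁ = 2.77136 × 48.8 ≈ 135.2424 million.
After the change m₂ = (1 + 0.5) / (0.16 + 0.073 + 0.5) ≈ 2.04638, so M₂ = 2.04638 × 48.8 ≈ 99.8633 million.
ΔM = M₂ − M₁ = 99.8633 − 135.2424 = -35.3791 million.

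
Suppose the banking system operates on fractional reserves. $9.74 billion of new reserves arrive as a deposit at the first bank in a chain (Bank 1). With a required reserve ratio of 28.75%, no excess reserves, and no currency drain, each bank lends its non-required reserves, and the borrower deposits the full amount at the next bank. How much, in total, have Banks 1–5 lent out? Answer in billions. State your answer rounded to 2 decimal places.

Bank i lends (1 − rr)^i of the original deposit: Bank 1 lends 9.74·0.7125 ≈ 6.9398, Bank 2 lends 9.74·0.7125² ≈ 4.9446, and so on.
Summing a geometric series: total = 9.74·[0.7125·(1 − 0.7125^5) / (1 − 0.7125)] ≈ 19.7059 billion.

$19.71 billion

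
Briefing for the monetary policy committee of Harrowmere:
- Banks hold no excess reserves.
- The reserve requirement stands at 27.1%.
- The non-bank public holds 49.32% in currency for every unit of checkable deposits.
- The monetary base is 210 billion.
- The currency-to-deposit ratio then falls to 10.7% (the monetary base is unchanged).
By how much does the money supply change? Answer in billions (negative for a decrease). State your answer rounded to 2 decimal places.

Initially m₁ = (1 + 0.4932) / (0.271 + 0.4932) ≈ 1.953939, so M₁ = 1.953939 × 210 ≈ 410.3272 billion.
After the change m₂ = (1 + 0.107) / (0.271 + 0.107) ≈ 2.928571, so M₂ = 2.928571 × 210 ≈ 614.9999 billion.
ΔM = M₂ − M₁ = 614.9999 − 410.3272 = 204.6727 billion.

204.67 billion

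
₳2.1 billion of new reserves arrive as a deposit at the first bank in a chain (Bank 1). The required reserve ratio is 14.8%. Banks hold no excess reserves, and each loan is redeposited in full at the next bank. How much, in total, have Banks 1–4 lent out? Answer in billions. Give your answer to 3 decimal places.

₳5.719 billion

Bank i lends (1 − rr)^i of the original deposit: Bank 1 lends 2.1·0.8520 = 1.7892, Bank 2 lends 2.1·0.8520² ≈ 1.5244, and so on.
Summing a geometric series: total = 2.1·[0.8520·(1 − 0.8520^4) / (1 − 0.8520)] ≈ 5.7190 billion.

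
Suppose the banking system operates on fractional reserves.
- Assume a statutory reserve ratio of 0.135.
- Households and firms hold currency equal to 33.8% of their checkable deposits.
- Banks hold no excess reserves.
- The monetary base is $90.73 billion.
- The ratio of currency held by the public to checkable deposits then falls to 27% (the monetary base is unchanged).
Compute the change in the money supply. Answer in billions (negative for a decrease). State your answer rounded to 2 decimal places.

Initially m₁ = (1 + 0.338) / (0.135 + 0.338) ≈ 2.82875, so M₁ = 2.82875 × 90.73 ≈ 256.6525 billion.
After the change m₂ = (1 + 0.27) / (0.135 + 0.27) ≈ 3.13580, so M₂ = 3.13580 × 90.73 ≈ 284.5111 billion.
ΔM = M₂ − M₁ = 284.5111 − 256.6525 = 27.8586 billion.

$27.86 billion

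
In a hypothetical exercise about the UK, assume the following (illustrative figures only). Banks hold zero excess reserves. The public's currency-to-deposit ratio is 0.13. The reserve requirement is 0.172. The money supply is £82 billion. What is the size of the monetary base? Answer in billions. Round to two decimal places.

The money multiplier is m = (1 + c) / (rr + c) = (1 + 0.13) / (0.172 + 0.13) ≈ 3.74172.
MB = M / m = 82 / 3.74172 ≈ 21.9151 billion.

£21.92 billion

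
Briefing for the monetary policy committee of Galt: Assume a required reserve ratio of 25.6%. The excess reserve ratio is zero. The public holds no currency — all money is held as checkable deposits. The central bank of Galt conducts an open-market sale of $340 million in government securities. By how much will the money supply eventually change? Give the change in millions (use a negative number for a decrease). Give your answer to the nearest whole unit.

The simple money multiplier is m = 1/rr = 1/0.256 ≈ 3.9062.
An open-market sale reduces the monetary base by 340 million, so ΔM = m × ΔMB = 3.9062 × (−340) = -1328.108 million.

-1328 million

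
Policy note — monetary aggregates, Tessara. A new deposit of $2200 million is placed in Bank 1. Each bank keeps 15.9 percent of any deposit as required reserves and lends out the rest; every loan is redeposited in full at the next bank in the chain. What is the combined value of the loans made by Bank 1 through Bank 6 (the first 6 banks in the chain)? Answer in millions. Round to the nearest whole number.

Bank i lends (1 − rr)^i of the original deposit: Bank 1 lends 2200·0.8410 = 1850.2000, Bank 2 lends 2200·0.8410² = 1556.0182, and so on.
Summing a geometric series: total = 2200·[0.8410·(1 − 0.8410^6) / (1 − 0.8410)] ≈ 7519.3201 million.

$7519 million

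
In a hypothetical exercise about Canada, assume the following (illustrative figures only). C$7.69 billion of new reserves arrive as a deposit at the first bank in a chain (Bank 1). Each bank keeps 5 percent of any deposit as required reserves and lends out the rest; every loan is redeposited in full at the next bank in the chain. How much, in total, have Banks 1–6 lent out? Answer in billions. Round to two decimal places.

C$38.71 billion

Bank i lends (1 − rr)^i of the original deposit: Bank 1 lends 7.69·0.9500 = 7.3055, Bank 2 lends 7.69·0.9500² ≈ 6.9402, and so on.
Summing a geometric series: total = 7.69·[0.9500·(1 − 0.9500^6) / (1 − 0.9500)] ≈ 38.7057 billion.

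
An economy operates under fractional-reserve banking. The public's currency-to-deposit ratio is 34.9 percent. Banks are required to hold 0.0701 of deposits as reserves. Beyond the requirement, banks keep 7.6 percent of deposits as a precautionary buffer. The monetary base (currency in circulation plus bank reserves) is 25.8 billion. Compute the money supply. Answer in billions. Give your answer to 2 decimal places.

70.30 billion

The money multiplier is m = (1 + c) / (rr + e + c) = (1 + 0.349) / (0.0701 + 0.076 + 0.349) ≈ 2.72470.
So M = m × MB = 2.72470 × 25.8 ≈ 70.2973 billion.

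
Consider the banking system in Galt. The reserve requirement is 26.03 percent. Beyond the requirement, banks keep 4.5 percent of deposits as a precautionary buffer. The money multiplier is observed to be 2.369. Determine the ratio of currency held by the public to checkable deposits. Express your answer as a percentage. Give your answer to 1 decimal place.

Using m = 2.369. From m = (1 + c)/(c + rr + e), rearranging gives 1 + c = m·(c + rr + e), so c·(1 − m) = m·(rr + e) − 1.
Hence c = [m·(rr + e) − 1]/(1 − m) = [2.369 × (0.2603 + 0.045) − 1] / (1 − 2.369) ≈ 0.202151.

20.2%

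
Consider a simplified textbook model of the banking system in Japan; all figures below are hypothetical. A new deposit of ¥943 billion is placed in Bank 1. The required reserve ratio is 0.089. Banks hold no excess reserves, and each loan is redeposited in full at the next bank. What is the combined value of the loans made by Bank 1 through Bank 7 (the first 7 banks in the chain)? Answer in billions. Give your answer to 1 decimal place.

¥4626.0 billion

Bank i lends (1 − rr)^i of the original deposit: Bank 1 lends 943·0.9110 = 859.0730, Bank 2 lends 943·0.9110² ≈ 782.6155, and so on.
Summing a geometric series: total = 943·[0.9110·(1 − 0.9110^7) / (1 − 0.9110)] ≈ 4625.9707 billion.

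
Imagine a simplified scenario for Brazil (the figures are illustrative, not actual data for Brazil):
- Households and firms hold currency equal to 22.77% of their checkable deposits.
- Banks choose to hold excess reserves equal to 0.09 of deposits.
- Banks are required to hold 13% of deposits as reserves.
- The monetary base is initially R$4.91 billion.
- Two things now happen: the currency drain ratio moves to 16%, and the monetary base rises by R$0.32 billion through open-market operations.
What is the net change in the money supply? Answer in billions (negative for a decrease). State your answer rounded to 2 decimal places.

Before: m₁ = (1 + 0.2277) / (0.13 + 0.09 + 0.2277) ≈ 2.7422, MB₁ = 4.91, so M₁ = 2.7422 × 4.91 ≈ 13.4642 billion.
After: m₂ = (1 + 0.16) / (0.13 + 0.09 + 0.16) ≈ 3.0526, MB₂ = 4.91 + 0.32 = 5.23, so M₂ = 3.0526 × 5.23 ≈ 15.9651 billion.
ΔM = M₂ − M₁ = 15.9651 − 13.4642 = 2.5009 billion.

R$2.50 billion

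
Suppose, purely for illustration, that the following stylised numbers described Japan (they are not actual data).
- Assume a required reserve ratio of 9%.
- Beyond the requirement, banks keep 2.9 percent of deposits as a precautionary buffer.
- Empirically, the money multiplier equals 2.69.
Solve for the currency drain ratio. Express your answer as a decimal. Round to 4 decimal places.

Using m = 2.69. From m = (1 + c)/(c + rr + e), rearranging gives 1 + c = m·(c + rr + e), so c·(1 − m) = m·(rr + e) − 1.
Hence c = [m·(rr + e) − 1]/(1 − m) = [2.69 × (0.09 + 0.029) − 1] / (1 − 2.69) ≈ 0.402302.

0.4023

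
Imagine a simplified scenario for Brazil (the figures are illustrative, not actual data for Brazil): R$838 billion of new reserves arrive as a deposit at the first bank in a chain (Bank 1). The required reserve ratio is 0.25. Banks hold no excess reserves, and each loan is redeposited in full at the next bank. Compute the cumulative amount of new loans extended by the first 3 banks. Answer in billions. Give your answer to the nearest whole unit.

Bank i lends (1 − rr)^i of the original deposit: Bank 1 lends 838·0.7500 = 628.5000, Bank 2 lends 838·0.7500² = 471.3750, and so on.
Summing a geometric series: total = 838·[0.7500·(1 − 0.7500^3) / (1 − 0.7500)] ≈ 1453.4062 billion.

R$1453 billion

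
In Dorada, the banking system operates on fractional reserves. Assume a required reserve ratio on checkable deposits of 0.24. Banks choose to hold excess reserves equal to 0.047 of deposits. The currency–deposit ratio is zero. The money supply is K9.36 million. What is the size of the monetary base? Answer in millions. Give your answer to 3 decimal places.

K2.686 million

The money multiplier is m = 1 / (rr + e) = 1 / (0.24 + 0.047) ≈ 3.48432.
MB = M / m = 9.36 / 3.48432 ≈ 2.6863 million.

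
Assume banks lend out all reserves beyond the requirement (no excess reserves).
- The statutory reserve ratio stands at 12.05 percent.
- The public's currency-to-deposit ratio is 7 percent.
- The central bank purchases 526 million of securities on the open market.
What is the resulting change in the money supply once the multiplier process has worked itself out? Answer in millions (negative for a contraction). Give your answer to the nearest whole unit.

The money multiplier is m = (1 + c) / (rr + c) = (1 + 0.07) / (0.1205 + 0.07) ≈ 5.6168.
The purchase adds 526 million of base, so ΔM = m × ΔMB = 5.6168 × (+526) = 2954.4368 million.

2954 million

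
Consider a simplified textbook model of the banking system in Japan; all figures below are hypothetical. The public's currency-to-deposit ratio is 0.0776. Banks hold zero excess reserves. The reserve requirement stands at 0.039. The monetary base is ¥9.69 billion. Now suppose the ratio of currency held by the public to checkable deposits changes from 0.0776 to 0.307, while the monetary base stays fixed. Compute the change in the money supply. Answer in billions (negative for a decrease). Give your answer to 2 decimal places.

Initially m₁ = (1 + 0.0776) / (0.039 + 0.0776) ≈ 9.2419, so M₁ = 9.2419 × 9.69 ≈ 89.554 billion.
After the change m₂ = (1 + 0.307) / (0.039 + 0.307) ≈ 3.7775, so M₂ = 3.7775 × 9.69 ≈ 36.604 billion.
ΔM = M₂ − M₁ = 36.604 − 89.554 = -52.95 billion.

-52.95 billion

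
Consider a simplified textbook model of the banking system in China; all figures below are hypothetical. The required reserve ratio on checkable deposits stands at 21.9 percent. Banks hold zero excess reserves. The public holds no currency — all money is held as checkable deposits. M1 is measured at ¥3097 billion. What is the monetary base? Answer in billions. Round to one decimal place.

With no currency drain and no excess reserves, the money multiplier is m = 1/rr = 1/0.219 ≈ 4.566210.
The monetary base is MB = M / m = 3097 / 4.566210 ≈ 678.243 billion.

¥678.2 billion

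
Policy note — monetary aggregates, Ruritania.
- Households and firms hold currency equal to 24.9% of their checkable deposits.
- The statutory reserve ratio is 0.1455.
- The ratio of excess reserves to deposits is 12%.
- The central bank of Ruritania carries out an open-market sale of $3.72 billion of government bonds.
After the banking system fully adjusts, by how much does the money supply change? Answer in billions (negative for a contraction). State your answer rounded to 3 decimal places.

The money multiplier is m = (1 + c) / (rr + e + c) = (1 + 0.249) / (0.1455 + 0.12 + 0.249) ≈ 2.42760.
The sale removes 3.72 billion of base, so ΔM = m × ΔMB = 2.42760 × (−3.72) ≈ -9.0307 billion.

-9.031 billion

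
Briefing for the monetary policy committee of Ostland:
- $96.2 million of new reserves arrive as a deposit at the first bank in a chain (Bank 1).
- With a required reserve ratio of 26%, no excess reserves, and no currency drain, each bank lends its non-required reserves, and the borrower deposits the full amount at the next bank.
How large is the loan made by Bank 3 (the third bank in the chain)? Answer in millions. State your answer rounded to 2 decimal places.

Each bank lends a fraction (1 − rr) = 0.7400 of the deposit it receives, so Bank 3 receives 96.2·0.7400^2 and lends 96.2·0.7400^3 ≈ 38.9825 million.

$38.98 million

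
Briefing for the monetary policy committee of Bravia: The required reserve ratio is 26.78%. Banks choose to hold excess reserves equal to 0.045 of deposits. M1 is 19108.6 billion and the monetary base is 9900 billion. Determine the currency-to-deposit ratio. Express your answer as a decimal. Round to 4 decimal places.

0.4260

Using m = M/MB = 19108.6/9900 ≈ 1.930162. From m = (1 + c)/(c + rr + e), rearranging gives 1 + c = m·(c + rr + e), so c·(1 − m) = m·(rr + e) − 1.
Hence c = [m·(rr + e) − 1]/(1 − m) = [1.930162 × (0.2678 + 0.045) − 1] / (1 − 1.930162) ≈ 0.425996.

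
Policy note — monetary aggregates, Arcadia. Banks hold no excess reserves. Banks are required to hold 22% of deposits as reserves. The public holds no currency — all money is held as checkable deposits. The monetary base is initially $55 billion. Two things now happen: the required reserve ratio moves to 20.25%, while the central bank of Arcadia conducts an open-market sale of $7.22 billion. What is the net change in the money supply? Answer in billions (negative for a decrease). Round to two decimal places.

-14.05 billion

Before: m₁ = 1 / (0.22) ≈ 4.54545, MB₁ = 55, so M₁ = 4.54545 × 55 ≈ 249.9997 billion.
After: m₂ = 1 / (0.2025) ≈ 4.93827, MB₂ = 55 − 7.22 = 47.78, so M₂ = 4.93827 × 47.78 ≈ 235.9505 billion.
ΔM = M₂ − M₁ = 235.9505 − 249.9997 = -14.0492 billion.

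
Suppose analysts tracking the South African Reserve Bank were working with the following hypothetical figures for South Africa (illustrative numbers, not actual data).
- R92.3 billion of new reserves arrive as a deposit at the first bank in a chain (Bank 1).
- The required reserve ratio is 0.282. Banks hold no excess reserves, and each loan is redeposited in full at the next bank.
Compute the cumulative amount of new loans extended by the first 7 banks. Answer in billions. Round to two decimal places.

R211.89 billion

Bank i lends (1 − rr)^i of the original deposit: Bank 1 lends 92.3·0.7180 = 66.2714, Bank 2 lends 92.3·0.7180² ≈ 47.5829, and so on.
Summing a geometric series: total = 92.3·[0.7180·(1 − 0.7180^7) / (1 − 0.7180)] ≈ 211.8871 billion.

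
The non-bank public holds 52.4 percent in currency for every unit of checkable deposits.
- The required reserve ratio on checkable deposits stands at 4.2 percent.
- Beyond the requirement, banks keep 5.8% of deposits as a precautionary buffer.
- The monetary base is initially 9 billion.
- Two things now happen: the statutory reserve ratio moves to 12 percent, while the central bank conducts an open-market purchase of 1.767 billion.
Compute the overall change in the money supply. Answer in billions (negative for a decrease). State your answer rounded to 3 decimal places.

1.394 billion

Before: m₁ = (1 + 0.524) / (0.042 + 0.058 + 0.524) ≈ 2.442308, MB₁ = 9, so M₁ = 2.442308 × 9 ≈ 21.9808 billion.
After: m₂ = (1 + 0.524) / (0.12 + 0.058 + 0.524) ≈ 2.170940, MB₂ = 9 + 1.767 = 10.767, so M₂ = 2.170940 × 10.767 ≈ 23.3745 billion.
ΔM = M₂ − M₁ = 23.3745 − 21.9808 = 1.3937 billion.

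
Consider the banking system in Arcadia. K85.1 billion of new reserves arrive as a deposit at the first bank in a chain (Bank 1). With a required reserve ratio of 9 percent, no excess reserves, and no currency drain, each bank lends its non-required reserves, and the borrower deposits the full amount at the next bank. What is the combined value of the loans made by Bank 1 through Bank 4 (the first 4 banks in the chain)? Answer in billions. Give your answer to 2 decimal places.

Bank i lends (1 − rr)^i of the original deposit: Bank 1 lends 85.1·0.9100 = 77.4410, Bank 2 lends 85.1·0.9100² ≈ 70.4713, and so on.
Summing a geometric series: total = 85.1·[0.9100·(1 − 0.9100^4) / (1 − 0.9100)] ≈ 270.3985 billion.

K270.40 billion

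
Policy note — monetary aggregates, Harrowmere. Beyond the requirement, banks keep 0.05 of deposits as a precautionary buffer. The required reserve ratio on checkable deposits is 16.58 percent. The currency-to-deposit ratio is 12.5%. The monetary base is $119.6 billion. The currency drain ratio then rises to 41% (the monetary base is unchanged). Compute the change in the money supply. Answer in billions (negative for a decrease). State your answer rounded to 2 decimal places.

Initially m₁ = (1 + 0.125) / (0.1658 + 0.05 + 0.125) ≈ 3.301056, so M₁ = 3.301056 × 119.6 ≈ 394.8063 billion.
After the change m₂ = (1 + 0.41) / (0.1658 + 0.05 + 0.41) ≈ 2.253116, so M₂ = 2.253116 × 119.6 ≈ 269.4727 billion.
ΔM = M₂ − M₁ = 269.4727 − 394.8063 = -125.3336 billion.

-125.33 billion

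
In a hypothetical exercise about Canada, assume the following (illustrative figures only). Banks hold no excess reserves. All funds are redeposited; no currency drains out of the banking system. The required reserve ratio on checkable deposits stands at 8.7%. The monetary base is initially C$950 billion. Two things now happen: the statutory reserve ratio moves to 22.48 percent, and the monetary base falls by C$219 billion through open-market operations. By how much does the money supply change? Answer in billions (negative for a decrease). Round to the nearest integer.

-7668 billion

Before: m₁ = 1 / (0.087) ≈ 11.4943, MB₁ = 950, so M₁ = 11.4943 × 950 = 10919.585 billion.
After: m₂ = 1 / (0.2248) ≈ 4.4484, MB₂ = 950 − 219 = 731, so M₂ = 4.4484 × 731 = 3251.7804 billion.
ΔM = M₂ − M₁ = 3251.7804 − 10919.585 = -7667.8046 billion.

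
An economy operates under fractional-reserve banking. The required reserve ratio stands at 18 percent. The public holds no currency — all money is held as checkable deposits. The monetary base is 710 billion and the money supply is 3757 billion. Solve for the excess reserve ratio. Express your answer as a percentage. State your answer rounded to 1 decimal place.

0.9%

Using m = M/MB = 3757/710 ≈ 5.291549. Since m = (1 + c)/(c + rr + e), the denominator satisfies c + rr + e = (1 + c)/m = (1 + 0) / 5.291549 ≈ 0.188981.
With c = 0 and rr = 0.18, the excess reserve ratio is 0.188981 − 0 − 0.18 = 0.008981.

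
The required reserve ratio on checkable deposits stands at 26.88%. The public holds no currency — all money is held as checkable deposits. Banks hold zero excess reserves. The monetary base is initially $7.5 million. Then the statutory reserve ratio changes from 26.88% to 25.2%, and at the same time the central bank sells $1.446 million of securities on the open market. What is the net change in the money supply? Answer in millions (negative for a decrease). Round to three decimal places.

Before: m₁ = 1 / (0.2688) ≈ 3.72024, MB₁ = 7.5, so M₁ = 3.72024 × 7.5 = 27.9018 million.
After: m₂ = 1 / (0.252) ≈ 3.96825, MB₂ = 7.5 − 1.446 = 6.054, so M₂ = 3.96825 × 6.054 ≈ 24.0238 million.
ΔM = M₂ − M₁ = 24.0238 − 27.9018 = -3.878 million.

-3.878 million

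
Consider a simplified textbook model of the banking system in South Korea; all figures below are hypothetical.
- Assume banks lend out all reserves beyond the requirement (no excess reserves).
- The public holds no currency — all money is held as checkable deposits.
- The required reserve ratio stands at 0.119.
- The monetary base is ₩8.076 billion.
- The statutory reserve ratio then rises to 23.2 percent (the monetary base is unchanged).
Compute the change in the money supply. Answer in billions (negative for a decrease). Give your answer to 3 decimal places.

Initially m₁ = 1 / (0.119) ≈ 8.40336, so M₁ = 8.40336 × 8.076 ≈ 67.8655 billion.
After the change m₂ = 1 / (0.232) ≈ 4.31034, so M₂ = 4.31034 × 8.076 ≈ 34.8103 billion.
ΔM = M₂ − M₁ = 34.8103 − 67.8655 = -33.0552 billion.

-33.055 billion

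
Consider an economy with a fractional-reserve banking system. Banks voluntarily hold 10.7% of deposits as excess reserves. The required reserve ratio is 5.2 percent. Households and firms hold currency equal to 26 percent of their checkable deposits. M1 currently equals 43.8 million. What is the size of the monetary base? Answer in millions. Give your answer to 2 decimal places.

14.57 million

The money multiplier is m = (1 + c) / (rr + e + c) = (1 + 0.26) / (0.052 + 0.107 + 0.26) ≈ 3.00716.
MB = M / m = 43.8 / 3.00716 ≈ 14.5652 million.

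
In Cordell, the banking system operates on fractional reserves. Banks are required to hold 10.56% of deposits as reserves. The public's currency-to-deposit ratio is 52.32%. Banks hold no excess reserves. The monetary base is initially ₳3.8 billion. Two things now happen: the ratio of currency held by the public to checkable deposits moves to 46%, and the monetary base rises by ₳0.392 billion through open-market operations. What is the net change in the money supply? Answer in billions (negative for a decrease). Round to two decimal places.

Before: m₁ = (1 + 0.5232) / (0.1056 + 0.5232) ≈ 2.4224, MB₁ = 3.8, so M₁ = 2.4224 × 3.8 ≈ 9.2051 billion.
After: m₂ = (1 + 0.46) / (0.1056 + 0.46) ≈ 2.5813, MB₂ = 3.8 + 0.392 = 4.192, so M₂ = 2.5813 × 4.192 ≈ 10.8208 billion.
ΔM = M₂ − M₁ = 10.8208 − 9.2051 = 1.6157 billion.

₳1.62 billion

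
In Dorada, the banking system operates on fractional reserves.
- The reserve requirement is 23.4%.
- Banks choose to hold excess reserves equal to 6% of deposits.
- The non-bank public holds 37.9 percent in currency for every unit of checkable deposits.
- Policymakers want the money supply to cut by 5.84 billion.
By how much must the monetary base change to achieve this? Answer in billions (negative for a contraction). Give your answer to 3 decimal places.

-2.850 billion

The money multiplier is m = (1 + c) / (rr + e + c) = (1 + 0.379) / (0.234 + 0.06 + 0.379) ≈ 2.04903.
ΔMB = ΔM / m = (−5.84) / 2.04903 ≈ -2.8501 billion.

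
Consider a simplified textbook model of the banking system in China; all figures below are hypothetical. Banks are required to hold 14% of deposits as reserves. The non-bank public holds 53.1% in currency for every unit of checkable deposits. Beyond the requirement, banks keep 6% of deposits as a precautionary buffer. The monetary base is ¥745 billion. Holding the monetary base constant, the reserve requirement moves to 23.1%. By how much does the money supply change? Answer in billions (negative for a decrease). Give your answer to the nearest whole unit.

-173 billion

Initially m₁ = (1 + 0.531) / (0.14 + 0.06 + 0.531) ≈ 2.0944, so M₁ = 2.0944 × 745 = 1560.328 billion.
After the change m₂ = (1 + 0.531) / (0.231 + 0.06 + 0.531) ≈ 1.8625, so M₂ = 1.8625 × 745 = 1387.5625 billion.
ΔM = M₂ − M₁ = 1387.5625 − 1560.328 = -172.7655 billion.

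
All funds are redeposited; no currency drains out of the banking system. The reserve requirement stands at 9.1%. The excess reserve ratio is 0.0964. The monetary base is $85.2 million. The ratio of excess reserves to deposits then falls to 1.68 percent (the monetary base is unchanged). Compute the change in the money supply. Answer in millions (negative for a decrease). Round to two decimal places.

$335.71 million

Initially m₁ = 1 / (0.091 + 0.0964) ≈ 5.33618, so M₁ = 5.33618 × 85.2 ≈ 454.6425 million.
After the change m₂ = 1 / (0.091 + 0.0168) ≈ 9.27644, so M₂ = 9.27644 × 85.2 ≈ 790.3527 million.
ΔM = M₂ − M₁ = 790.3527 − 454.6425 = 335.7102 million.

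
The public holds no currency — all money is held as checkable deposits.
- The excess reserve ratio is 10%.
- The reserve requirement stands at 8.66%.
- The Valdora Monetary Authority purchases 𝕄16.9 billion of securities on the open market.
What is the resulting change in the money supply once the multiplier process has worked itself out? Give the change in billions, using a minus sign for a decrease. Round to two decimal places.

𝕄90.57 billion

The money multiplier is m = 1 / (rr + e) = 1 / (0.0866 + 0.1) ≈ 5.35906.
The purchase adds 16.9 billion of base, so ΔM = m × ΔMB = 5.35906 × (+16.9) ≈ 90.5681 billion.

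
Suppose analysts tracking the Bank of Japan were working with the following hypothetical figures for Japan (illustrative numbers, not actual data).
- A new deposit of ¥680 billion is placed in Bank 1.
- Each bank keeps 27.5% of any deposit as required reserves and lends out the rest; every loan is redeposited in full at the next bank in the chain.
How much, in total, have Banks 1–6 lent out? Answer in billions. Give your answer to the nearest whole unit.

¥1532 billion

Bank i lends (1 − rr)^i of the original deposit: Bank 1 lends 680·0.7250 = 493.0000, Bank 2 lends 680·0.7250² = 357.4250, and so on.
Summing a geometric series: total = 680·[0.7250·(1 − 0.7250^6) / (1 − 0.7250)] ≈ 1532.3865 billion.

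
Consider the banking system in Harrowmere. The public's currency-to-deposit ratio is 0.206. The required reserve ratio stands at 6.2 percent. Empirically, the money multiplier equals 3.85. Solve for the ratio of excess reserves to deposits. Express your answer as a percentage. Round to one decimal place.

4.5%

Using m = 3.85. Since m = (1 + c)/(c + rr + e), the denominator satisfies c + rr + e = (1 + c)/m = (1 + 0.206) / 3.85 ≈ 0.313247.
With c = 0.206 and rr = 0.062, the ratio of excess reserves to deposits is 0.313247 − 0.206 − 0.062 = 0.045247.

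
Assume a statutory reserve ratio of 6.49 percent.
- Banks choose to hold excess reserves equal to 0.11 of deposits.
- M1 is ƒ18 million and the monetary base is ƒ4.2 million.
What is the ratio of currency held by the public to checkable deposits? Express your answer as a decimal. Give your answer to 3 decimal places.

0.076

Using m = M/MB = 18/4.2 ≈ 4.285714. From m = (1 + c)/(c + rr + e), rearranging gives 1 + c = m·(c + rr + e), so c·(1 − m) = m·(rr + e) − 1.
Hence c = [m·(rr + e) − 1]/(1 − m) = [4.285714 × (0.0649 + 0.11) − 1] / (1 − 4.285714) ≈ 0.076217.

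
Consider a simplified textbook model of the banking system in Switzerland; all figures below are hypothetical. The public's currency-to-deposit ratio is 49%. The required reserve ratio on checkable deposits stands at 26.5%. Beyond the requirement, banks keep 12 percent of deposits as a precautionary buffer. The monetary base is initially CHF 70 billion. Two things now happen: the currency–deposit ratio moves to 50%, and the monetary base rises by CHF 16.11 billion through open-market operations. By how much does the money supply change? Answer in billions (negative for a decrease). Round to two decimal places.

CHF 26.75 billion

Before: m₁ = (1 + 0.49) / (0.265 + 0.12 + 0.49) ≈ 1.70286, MB₁ = 70, so M₁ = 1.70286 × 70 = 119.2002 billion.
After: m₂ = (1 + 0.5) / (0.265 + 0.12 + 0.5) ≈ 1.69492, MB₂ = 70 + 16.11 = 86.11, so M₂ = 1.69492 × 86.11 ≈ 145.9496 billion.
ΔM = M₂ − M₁ = 145.9496 − 119.2002 = 26.7494 billion.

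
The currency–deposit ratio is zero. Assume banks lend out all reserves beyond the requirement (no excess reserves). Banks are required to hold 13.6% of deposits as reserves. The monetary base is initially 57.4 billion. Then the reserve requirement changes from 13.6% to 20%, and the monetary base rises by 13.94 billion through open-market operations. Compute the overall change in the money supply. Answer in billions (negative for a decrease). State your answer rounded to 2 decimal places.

Before: m₁ = 1 / (0.136) ≈ 7.35294, MB₁ = 57.4, so M₁ = 7.35294 × 57.4 ≈ 422.0588 billion.
After: m₂ = 1 / (0.2) = 5, MB₂ = 57.4 + 13.94 = 71.34, so M₂ = 5 × 71.34 = 356.7 billion.
ΔM = M₂ − M₁ = 356.7 − 422.0588 = -65.3588 billion.

-65.36 billion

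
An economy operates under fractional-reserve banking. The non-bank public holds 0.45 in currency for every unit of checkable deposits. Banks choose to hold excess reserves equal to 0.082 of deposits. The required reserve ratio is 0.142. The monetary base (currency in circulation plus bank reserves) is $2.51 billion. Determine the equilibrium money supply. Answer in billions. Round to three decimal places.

$5.400 billion

The money multiplier is m = (1 + c) / (rr + e + c) = (1 + 0.45) / (0.142 + 0.082 + 0.45) ≈ 2.15134.
So M = m × MB = 2.15134 × 2.51 ≈ 5.3999 billion.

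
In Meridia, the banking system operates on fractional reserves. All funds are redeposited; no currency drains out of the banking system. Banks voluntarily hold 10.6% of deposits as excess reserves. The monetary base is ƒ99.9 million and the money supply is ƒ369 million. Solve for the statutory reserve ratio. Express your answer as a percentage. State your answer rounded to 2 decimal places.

Using m = M/MB = 369/99.9 ≈ 3.693694. Since m = (1 + c)/(c + rr + e), the denominator satisfies c + rr + e = (1 + c)/m = (1 + 0) / 3.693694 ≈ 0.270732.
With c = 0 and e = 0.106, the statutory reserve ratio is 0.270732 − 0 − 0.106 = 0.164732.

16.47%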